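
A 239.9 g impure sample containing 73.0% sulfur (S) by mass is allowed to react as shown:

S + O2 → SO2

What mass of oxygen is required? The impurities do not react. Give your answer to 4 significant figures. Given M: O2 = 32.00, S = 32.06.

174.8 g

Mass of pure S = 239.9 g × 0.730 = 175.13 g.
n(S) = 175.13 g / 32.06 g/mol = 5.4625 mol.
From the equation the S:O2 mole ratio is 1:1, so n(O2) = 5.4625 × 1/1 = 5.4625 mol.
Mass of O2 = 5.4625 mol × 32.00 g/mol = 174.80 g.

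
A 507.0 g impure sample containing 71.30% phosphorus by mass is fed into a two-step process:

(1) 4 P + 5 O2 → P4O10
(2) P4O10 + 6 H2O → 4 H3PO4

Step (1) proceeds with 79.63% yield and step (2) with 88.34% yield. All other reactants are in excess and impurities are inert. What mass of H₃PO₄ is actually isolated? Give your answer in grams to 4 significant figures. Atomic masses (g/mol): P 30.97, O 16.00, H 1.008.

Pure P = 507.0 × 0.7130 = 361.49 g.
M(P) = 30.97 g/mol.
M(H3PO4) = 3(1.008) + 30.97 + 4(16.00) = 97.994 g/mol.
n(P) = 361.49 / 30.97 = 11.672 mol.
Step 1 (P:P4O10 = 4:1): theoretical n(P4O10) = 2.9181 mol; at 79.63% yield, n(P4O10) = 2.3237 mol.
Step 2 (P4O10:H3PO4 = 1:4): theoretical n(H3PO4) = 9.2946 mol, so theoretical mass = 9.2946 × 97.994 = 910.82 g.
At 88.34% yield, actual mass of H3PO4 = 910.82 × 0.8834 = 804.62 g.

804.6 g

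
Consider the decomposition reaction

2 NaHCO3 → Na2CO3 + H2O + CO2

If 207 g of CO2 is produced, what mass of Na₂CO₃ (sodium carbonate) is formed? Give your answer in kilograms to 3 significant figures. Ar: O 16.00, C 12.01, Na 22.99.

0.499 kg

M(CO2) = 12.01 + 2(16.00) = 44.01 g/mol.
M(Na2CO3) = 2(22.99) + 12.01 + 3(16.00) = 105.99 g/mol.
n(CO2) = 207.0 g / 44.01 g/mol = 4.703 mol.
From the equation the CO2:Na2CO3 mole ratio is 1:1, so n(Na2CO3) = 4.703 × 1/1 = 4.703 mol.
Mass of Na2CO3 = 4.703 mol × 105.99 g/mol = 498.5 g.
Converting to kg: 498.5 g = 0.499 kg.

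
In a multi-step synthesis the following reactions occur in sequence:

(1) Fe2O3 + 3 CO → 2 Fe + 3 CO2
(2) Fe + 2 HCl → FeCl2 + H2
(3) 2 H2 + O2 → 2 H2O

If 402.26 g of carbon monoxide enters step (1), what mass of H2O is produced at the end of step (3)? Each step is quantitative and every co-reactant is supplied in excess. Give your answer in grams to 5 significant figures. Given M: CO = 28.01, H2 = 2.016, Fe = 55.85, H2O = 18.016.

n(CO) = 402.26 / 28.01 = 14.3613 mol.
Reaction (1): CO→Fe ratio 3:2 ⇒ n(Fe) = 9.57420 mol.
Reaction (2): Fe→H2 ratio 1:1 ⇒ n(H2) = 9.57420 mol.
Reaction (3): H2→H2O ratio 2:2 ⇒ n(H2O) = 9.57420 mol.
Mass of H2O = 9.57420 × 18.016 = 172.489 g.

172.49 g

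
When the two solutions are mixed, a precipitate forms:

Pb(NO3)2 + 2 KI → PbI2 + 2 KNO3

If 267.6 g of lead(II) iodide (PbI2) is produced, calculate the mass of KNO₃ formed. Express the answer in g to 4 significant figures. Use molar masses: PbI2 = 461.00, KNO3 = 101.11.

n(PbI2) = 267.60 g / 461.00 g/mol = 0.58048 mol.
From the equation the PbI2:KNO3 mole ratio is 1:2, so n(KNO3) = 0.58048 × 2/1 = 1.1610 mol.
Mass of KNO3 = 1.1610 mol × 101.11 g/mol = 117.38 g.

117.4 g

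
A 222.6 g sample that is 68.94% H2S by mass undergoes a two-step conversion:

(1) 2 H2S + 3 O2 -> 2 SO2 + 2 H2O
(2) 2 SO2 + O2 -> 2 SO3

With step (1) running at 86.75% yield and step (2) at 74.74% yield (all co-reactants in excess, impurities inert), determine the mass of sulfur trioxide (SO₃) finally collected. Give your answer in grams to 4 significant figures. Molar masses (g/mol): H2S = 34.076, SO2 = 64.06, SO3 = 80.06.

Pure H2S = 222.6 × 0.6894 = 153.46 g.
n(H2S) = 153.46 / 34.076 = 4.5035 mol.
Step 1 (H2S:SO2 = 2:2): theoretical n(SO2) = 4.5035 mol; at 86.75% yield, n(SO2) = 3.9068 mol.
Step 2 (SO2:SO3 = 2:2): theoretical n(SO3) = 3.9068 mol, so theoretical mass = 3.9068 × 80.06 = 312.78 g.
At 74.74% yield, actual mass of SO3 = 312.78 × 0.7474 = 233.77 g.

233.8 g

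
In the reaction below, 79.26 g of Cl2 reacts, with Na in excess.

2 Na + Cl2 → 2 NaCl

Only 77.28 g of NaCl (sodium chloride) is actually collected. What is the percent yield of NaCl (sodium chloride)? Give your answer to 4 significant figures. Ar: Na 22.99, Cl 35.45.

59.15 %

M(Cl2) = 2(35.45) = 70.90 g/mol.
M(NaCl) = 22.99 + 35.45 = 58.44 g/mol.
n(Cl2) = 79.260 g / 70.90 g/mol = 1.1179 mol.
From the equation the Cl2:NaCl mole ratio is 1:2, so n(NaCl) = 1.1179 × 2/1 = 2.2358 mol.
Mass of NaCl = 2.2358 mol × 58.44 g/mol = 130.66 g.
This is the theoretical yield. Percent yield = 77.28 g / 130.66 g × 100% = 59.145%.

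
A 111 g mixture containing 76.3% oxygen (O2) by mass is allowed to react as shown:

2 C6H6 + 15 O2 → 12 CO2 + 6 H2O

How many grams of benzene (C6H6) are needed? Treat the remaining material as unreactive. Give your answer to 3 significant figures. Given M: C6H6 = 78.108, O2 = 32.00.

27.6 g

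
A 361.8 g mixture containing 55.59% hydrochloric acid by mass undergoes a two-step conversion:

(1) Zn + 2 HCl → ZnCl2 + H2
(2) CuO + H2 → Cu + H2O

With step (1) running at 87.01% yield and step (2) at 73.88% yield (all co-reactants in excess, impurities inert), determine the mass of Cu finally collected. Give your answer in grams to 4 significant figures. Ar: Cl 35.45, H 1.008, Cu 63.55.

112.7 g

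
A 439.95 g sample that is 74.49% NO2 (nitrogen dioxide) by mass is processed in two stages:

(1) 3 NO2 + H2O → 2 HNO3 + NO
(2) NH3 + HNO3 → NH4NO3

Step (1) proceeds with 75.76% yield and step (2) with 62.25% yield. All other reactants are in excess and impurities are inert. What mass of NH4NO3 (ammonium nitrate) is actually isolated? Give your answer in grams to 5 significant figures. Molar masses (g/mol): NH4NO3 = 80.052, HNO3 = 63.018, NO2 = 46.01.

179.27 g

Pure NO2 = 439.95 × 0.7449 = 327.719 g.
n(NO2) = 327.719 / 46.01 = 7.12277 mol.
Step 1 (NO2:HNO3 = 3:2): theoretical n(HNO3) = 4.74851 mol; at 75.76% yield, n(HNO3) = 3.59747 mol.
Step 2 (HNO3:NH4NO3 = 1:1): theoretical n(NH4NO3) = 3.59747 mol, so theoretical mass = 3.59747 × 80.052 = 287.985 g.
At 62.25% yield, actual mass of NH4NO3 = 287.985 × 0.6225 = 179.271 g.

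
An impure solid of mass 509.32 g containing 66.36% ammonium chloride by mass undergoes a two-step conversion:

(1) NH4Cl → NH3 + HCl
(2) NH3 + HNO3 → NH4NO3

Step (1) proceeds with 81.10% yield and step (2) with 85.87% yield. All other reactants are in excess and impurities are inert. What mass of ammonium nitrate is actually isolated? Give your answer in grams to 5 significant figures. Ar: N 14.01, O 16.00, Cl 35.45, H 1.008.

Pure NH4Cl = 509.32 × 0.6636 = 337.985 g.
M(NH4Cl) = 14.01 + 4(1.008) + 35.45 = 53.492 g/mol.
M(NH4NO3) = 2(14.01) + 4(1.008) + 3(16.00) = 80.052 g/mol.
n(NH4Cl) = 337.985 / 53.492 = 6.31842 mol.
Step 1 (NH4Cl:NH3 = 1:1): theoretical n(NH3) = 6.31842 mol; at 81.10% yield, n(NH3) = 5.12424 mol.
Step 2 (NH3:NH4NO3 = 1:1): theoretical n(NH4NO3) = 5.12424 mol, so theoretical mass = 5.12424 × 80.052 = 410.205 g.
At 85.87% yield, actual mass of NH4NO3 = 410.205 × 0.8587 = 352.243 g.

352.24 g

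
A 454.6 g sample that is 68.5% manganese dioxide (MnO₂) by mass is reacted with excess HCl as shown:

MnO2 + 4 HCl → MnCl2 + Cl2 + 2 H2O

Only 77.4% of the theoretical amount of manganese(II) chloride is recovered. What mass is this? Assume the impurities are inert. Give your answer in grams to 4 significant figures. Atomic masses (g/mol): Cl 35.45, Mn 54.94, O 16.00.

Pure MnO2 available = 454.6 g × 0.685 = 311.40 g.
M(MnO2) = 54.94 + 2(16.00) = 86.94 g/mol.
M(MnCl2) = 54.94 + 2(35.45) = 125.84 g/mol.
n(MnO2) = 311.40 g / 86.94 g/mol = 3.5818 mol.
From the equation the MnO2:MnCl2 mole ratio is 1:1, so n(MnCl2) = 3.5818 × 1/1 = 3.5818 mol.
Mass of MnCl2 = 3.5818 mol × 125.84 g/mol = 450.73 g.
Actual mass collected = 450.73 g × 0.774 = 348.87 g.

348.9 g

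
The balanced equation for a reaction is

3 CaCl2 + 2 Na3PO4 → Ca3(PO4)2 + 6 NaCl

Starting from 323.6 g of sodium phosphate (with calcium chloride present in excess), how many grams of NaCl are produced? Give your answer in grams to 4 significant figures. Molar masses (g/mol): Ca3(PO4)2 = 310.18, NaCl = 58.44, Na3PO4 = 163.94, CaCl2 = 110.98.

n(Na3PO4) = 323.60 g / 163.94 g/mol = 1.9739 mol.
From the equation the Na3PO4:NaCl mole ratio is 2:6, so n(NaCl) = 1.9739 × 6/2 = 5.9217 mol.
Mass of NaCl = 5.9217 mol × 58.44 g/mol = 346.06 g.

346.1 g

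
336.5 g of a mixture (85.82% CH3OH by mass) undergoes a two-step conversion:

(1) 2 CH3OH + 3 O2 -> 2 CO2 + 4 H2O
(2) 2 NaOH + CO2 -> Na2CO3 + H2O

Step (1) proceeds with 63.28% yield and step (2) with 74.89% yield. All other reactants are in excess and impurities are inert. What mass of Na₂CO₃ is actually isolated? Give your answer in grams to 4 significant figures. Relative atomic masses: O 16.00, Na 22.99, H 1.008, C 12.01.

452.7 g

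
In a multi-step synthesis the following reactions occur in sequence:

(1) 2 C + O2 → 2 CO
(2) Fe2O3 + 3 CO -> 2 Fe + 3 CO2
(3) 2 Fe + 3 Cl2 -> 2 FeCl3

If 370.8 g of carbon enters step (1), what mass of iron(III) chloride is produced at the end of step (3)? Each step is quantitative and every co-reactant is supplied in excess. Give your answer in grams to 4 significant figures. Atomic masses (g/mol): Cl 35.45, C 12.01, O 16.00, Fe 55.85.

M(C) = 12.01 g/mol.
M(FeCl3) = 55.85 + 3(35.45) = 162.20 g/mol.
n(C) = 370.8 / 12.01 = 30.874 mol.
Reaction (1): C→CO ratio 2:2 ⇒ n(CO) = 30.874 mol.
Reaction (2): CO→Fe ratio 3:2 ⇒ n(Fe) = 20.583 mol.
Reaction (3): Fe→FeCl3 ratio 2:2 ⇒ n(FeCl3) = 20.583 mol.
Mass of FeCl3 = 20.583 × 162.20 = 3338.5 g.

3339 g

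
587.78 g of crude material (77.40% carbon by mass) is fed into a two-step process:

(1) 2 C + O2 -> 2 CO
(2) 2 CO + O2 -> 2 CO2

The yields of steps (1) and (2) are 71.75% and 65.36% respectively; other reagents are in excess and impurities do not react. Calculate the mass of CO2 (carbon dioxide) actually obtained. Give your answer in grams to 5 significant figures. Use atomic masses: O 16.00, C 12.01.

781.80 g

Pure C = 587.78 × 0.7740 = 454.942 g.
M(C) = 12.01 g/mol.
M(CO2) = 12.01 + 2(16.00) = 44.01 g/mol.
n(C) = 454.942 / 12.01 = 37.8802 mol.
Step 1 (C:CO = 2:2): theoretical n(CO) = 37.8802 mol; at 71.75% yield, n(CO) = 27.1791 mol.
Step 2 (CO:CO2 = 2:2): theoretical n(CO2) = 27.1791 mol, so theoretical mass = 27.1791 × 44.01 = 1196.15 g.
At 65.36% yield, actual mass of CO2 = 1196.15 × 0.6536 = 781.804 g.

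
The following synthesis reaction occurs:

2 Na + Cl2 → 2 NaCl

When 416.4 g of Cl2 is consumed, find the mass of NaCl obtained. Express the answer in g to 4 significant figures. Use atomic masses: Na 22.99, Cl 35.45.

686.4 g

M(Cl2) = 2(35.45) = 70.90 g/mol.
M(NaCl) = 22.99 + 35.45 = 58.44 g/mol.
n(Cl2) = 416.40 g / 70.90 g/mol = 5.8731 mol.
From the equation the Cl2:NaCl mole ratio is 1:2, so n(NaCl) = 5.8731 × 2/1 = 11.746 mol.
Mass of NaCl = 11.746 mol × 58.44 g/mol = 686.44 g.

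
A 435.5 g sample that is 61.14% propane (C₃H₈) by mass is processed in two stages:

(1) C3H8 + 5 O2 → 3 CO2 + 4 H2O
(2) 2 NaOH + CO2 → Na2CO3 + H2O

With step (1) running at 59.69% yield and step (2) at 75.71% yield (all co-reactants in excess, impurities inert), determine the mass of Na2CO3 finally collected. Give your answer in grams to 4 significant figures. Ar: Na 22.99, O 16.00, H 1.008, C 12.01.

Pure C3H8 = 435.5 × 0.6114 = 266.26 g.
M(C3H8) = 3(12.01) + 8(1.008) = 44.094 g/mol.
M(Na2CO3) = 2(22.99) + 12.01 + 3(16.00) = 105.99 g/mol.
n(C3H8) = 266.26 / 44.094 = 6.0386 mol.
Step 1 (C3H8:CO2 = 1:3): theoretical n(CO2) = 18.116 mol; at 59.69% yield, n(CO2) = 10.813 mol.
Step 2 (CO2:Na2CO3 = 1:1): theoretical n(Na2CO3) = 10.813 mol, so theoretical mass = 10.813 × 105.99 = 1146.1 g.
At 75.71% yield, actual mass of Na2CO3 = 1146.1 × 0.7571 = 867.71 g.

867.7 g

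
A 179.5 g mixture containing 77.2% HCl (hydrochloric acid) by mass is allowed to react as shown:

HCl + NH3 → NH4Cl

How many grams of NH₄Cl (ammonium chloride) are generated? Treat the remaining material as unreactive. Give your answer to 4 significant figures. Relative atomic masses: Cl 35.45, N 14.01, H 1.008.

203.3 g

Mass of pure HCl = 179.5 g × 0.772 = 138.57 g.
M(HCl) = 1.008 + 35.45 = 36.458 g/mol.
M(NH4Cl) = 14.01 + 4(1.008) + 35.45 = 53.492 g/mol.
n(HCl) = 138.57 g / 36.458 g/mol = 3.8009 mol.
From the equation the HCl:NH4Cl mole ratio is 1:1, so n(NH4Cl) = 3.8009 × 1/1 = 3.8009 mol.
Mass of NH4Cl = 3.8009 mol × 53.492 g/mol = 203.32 g.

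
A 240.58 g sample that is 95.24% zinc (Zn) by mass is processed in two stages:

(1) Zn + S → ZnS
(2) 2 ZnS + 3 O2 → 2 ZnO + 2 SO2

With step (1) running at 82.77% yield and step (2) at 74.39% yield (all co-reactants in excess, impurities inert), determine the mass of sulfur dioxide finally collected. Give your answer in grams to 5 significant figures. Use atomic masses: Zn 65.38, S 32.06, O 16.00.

138.23 g

Pure Zn = 240.58 × 0.9524 = 229.128 g.
M(Zn) = 65.38 g/mol.
M(SO2) = 32.06 + 2(16.00) = 64.06 g/mol.
n(Zn) = 229.128 / 65.38 = 3.50456 mol.
Step 1 (Zn:ZnS = 1:1): theoretical n(ZnS) = 3.50456 mol; at 82.77% yield, n(ZnS) = 2.90073 mol.
Step 2 (ZnS:SO2 = 2:2): theoretical n(SO2) = 2.90073 mol, so theoretical mass = 2.90073 × 64.06 = 185.821 g.
At 74.39% yield, actual mass of SO2 = 185.821 × 0.7439 = 138.232 g.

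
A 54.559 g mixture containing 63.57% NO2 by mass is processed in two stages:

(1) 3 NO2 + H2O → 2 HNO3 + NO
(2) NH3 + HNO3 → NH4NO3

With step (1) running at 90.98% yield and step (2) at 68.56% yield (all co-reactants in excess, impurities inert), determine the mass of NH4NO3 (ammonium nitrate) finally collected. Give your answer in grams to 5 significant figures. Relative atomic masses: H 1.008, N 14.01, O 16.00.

25.094 g

Pure NO2 = 54.559 × 0.6357 = 34.6832 g.
M(NO2) = 14.01 + 2(16.00) = 46.01 g/mol.
M(NH4NO3) = 2(14.01) + 4(1.008) + 3(16.00) = 80.052 g/mol.
n(NO2) = 34.6832 / 46.01 = 0.753818 mol.
Step 1 (NO2:HNO3 = 3:2): theoretical n(HNO3) = 0.502545 mol; at 90.98% yield, n(HNO3) = 0.457216 mol.
Step 2 (HNO3:NH4NO3 = 1:1): theoretical n(NH4NO3) = 0.457216 mol, so theoretical mass = 0.457216 × 80.052 = 36.6010 g.
At 68.56% yield, actual mass of NH4NO3 = 36.6010 × 0.6856 = 25.0937 g.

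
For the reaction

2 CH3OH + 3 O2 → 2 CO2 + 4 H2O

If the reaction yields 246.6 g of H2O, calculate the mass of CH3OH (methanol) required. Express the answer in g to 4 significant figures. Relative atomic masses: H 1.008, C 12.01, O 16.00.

M(H2O) = 2(1.008) + 16.00 = 18.016 g/mol.
M(CH3OH) = 12.01 + 4(1.008) + 16.00 = 32.042 g/mol.
n(H2O) = 246.60 g / 18.016 g/mol = 13.688 mol.
From the equation the H2O:CH3OH mole ratio is 4:2, so n(CH3OH) = 13.688 × 2/4 = 6.8439 mol.
Mass of CH3OH = 6.8439 mol × 32.042 g/mol = 219.29 g.

219.3 g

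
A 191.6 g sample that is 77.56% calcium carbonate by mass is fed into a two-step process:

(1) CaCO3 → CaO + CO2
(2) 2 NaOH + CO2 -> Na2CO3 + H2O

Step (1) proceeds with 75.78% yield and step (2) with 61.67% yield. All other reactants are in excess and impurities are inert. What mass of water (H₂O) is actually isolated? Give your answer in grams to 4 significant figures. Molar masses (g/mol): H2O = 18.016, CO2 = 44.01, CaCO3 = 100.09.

12.50 g

Pure CaCO3 = 191.6 × 0.7756 = 148.60 g.
n(CaCO3) = 148.60 / 100.09 = 1.4847 mol.
Step 1 (CaCO3:CO2 = 1:1): theoretical n(CO2) = 1.4847 mol; at 75.78% yield, n(CO2) = 1.1251 mol.
Step 2 (CO2:H2O = 1:1): theoretical n(H2O) = 1.1251 mol, so theoretical mass = 1.1251 × 18.016 = 20.270 g.
At 61.67% yield, actual mass of H2O = 20.270 × 0.6167 = 12.501 g.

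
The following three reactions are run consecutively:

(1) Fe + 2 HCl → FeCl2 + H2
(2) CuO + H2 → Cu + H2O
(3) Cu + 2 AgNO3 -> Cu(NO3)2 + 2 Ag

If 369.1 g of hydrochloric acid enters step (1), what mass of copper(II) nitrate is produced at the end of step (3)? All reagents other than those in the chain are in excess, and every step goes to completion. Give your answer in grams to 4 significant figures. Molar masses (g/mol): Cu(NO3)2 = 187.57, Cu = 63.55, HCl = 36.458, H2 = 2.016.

949.5 g

n(HCl) = 369.1 / 36.458 = 10.124 mol.
Reaction (1): HCl→H2 ratio 2:1 ⇒ n(H2) = 5.0620 mol.
Reaction (2): H2→Cu ratio 1:1 ⇒ n(Cu) = 5.0620 mol.
Reaction (3): Cu→Cu(NO3)2 ratio 1:1 ⇒ n(Cu(NO3)2) = 5.0620 mol.
Mass of Cu(NO3)2 = 5.0620 × 187.57 = 949.48 g.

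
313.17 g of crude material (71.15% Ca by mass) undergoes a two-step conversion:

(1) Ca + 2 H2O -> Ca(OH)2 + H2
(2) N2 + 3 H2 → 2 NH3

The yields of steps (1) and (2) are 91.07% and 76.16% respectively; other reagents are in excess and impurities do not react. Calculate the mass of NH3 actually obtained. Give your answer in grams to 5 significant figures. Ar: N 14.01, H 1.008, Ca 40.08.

Pure Ca = 313.17 × 0.7115 = 222.820 g.
M(Ca) = 40.08 g/mol.
M(NH3) = 14.01 + 3(1.008) = 17.034 g/mol.
n(Ca) = 222.820 / 40.08 = 5.55939 mol.
Step 1 (Ca:H2 = 1:1): theoretical n(H2) = 5.55939 mol; at 91.07% yield, n(H2) = 5.06294 mol.
Step 2 (H2:NH3 = 3:2): theoretical n(NH3) = 3.37529 mol, so theoretical mass = 3.37529 × 17.034 = 57.4947 g.
At 76.16% yield, actual mass of NH3 = 57.4947 × 0.7616 = 43.7880 g.

43.788 g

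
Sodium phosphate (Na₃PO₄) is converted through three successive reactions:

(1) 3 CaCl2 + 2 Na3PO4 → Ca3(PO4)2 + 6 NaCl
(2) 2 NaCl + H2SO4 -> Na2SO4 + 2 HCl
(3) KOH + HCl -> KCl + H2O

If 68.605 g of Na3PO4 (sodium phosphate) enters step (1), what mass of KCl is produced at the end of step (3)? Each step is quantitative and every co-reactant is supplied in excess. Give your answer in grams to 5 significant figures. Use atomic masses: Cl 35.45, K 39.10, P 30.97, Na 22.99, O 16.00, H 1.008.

93.592 g

M(Na3PO4) = 3(22.99) + 30.97 + 4(16.00) = 163.94 g/mol.
M(KCl) = 39.10 + 35.45 = 74.55 g/mol.
n(Na3PO4) = 68.605 / 163.94 = 0.418476 mol.
Reaction (1): Na3PO4→NaCl ratio 2:6 ⇒ n(NaCl) = 1.25543 mol.
Reaction (2): NaCl→HCl ratio 2:2 ⇒ n(HCl) = 1.25543 mol.
Reaction (3): HCl→KCl ratio 1:1 ⇒ n(KCl) = 1.25543 mol.
Mass of KCl = 1.25543 × 74.55 = 93.5922 g.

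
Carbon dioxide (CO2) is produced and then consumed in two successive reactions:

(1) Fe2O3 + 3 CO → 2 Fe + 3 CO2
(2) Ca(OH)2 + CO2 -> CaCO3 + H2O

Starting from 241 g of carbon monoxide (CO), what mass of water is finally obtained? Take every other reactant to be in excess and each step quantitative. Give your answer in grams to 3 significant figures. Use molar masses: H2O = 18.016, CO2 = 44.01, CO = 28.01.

155 g

n(CO) = 241.0 / 28.01 = 8.604 mol.
Step 1 gives a 3:3 ratio of CO to CO2, so n(CO2) = 8.604 mol.
In step 2 the CO2:H2O ratio is 1:1, so n(H2O) = 8.604 mol.
Mass of H2O = 8.604 × 18.016 = 155.0 g.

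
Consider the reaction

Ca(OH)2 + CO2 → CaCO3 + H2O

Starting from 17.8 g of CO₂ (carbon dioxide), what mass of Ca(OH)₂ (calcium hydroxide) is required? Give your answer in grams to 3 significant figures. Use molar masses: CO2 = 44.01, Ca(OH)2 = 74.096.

30.0 g

n(CO2) = 17.80 g / 44.01 g/mol = 0.4045 mol.
From the equation the CO2:Ca(OH)2 mole ratio is 1:1, so n(Ca(OH)2) = 0.4045 × 1/1 = 0.4045 mol.
Mass of Ca(OH)2 = 0.4045 mol × 74.096 g/mol = 29.97 g.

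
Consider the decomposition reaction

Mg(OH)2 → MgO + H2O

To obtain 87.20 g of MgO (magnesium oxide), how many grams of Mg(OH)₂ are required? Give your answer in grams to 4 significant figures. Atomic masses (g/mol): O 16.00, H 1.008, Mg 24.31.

126.2 g

M(MgO) = 24.31 + 16.00 = 40.31 g/mol.
M(Mg(OH)2) = 24.31 + 2(16.00) + 2(1.008) = 58.326 g/mol.
n(MgO) = 87.200 g / 40.31 g/mol = 2.1632 mol.
From the equation the MgO:Mg(OH)2 mole ratio is 1:1, so n(Mg(OH)2) = 2.1632 × 1/1 = 2.1632 mol.
Mass of Mg(OH)2 = 2.1632 mol × 58.326 g/mol = 126.17 g.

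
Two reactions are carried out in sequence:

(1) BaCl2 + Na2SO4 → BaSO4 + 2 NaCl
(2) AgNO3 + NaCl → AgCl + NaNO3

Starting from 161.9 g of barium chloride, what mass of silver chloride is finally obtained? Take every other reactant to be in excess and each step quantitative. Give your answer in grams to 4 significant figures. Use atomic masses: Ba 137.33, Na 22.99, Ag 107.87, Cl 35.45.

M(BaCl2) = 137.33 + 2(35.45) = 208.23 g/mol.
M(AgCl) = 107.87 + 35.45 = 143.32 g/mol.
n(BaCl2) = 161.90 / 208.23 = 0.77751 mol.
Step 1 gives a 1:2 ratio of BaCl2 to NaCl, so n(NaCl) = 1.5550 mol.
In step 2 the NaCl:AgCl ratio is 1:1, so n(AgCl) = 1.5550 mol.
Mass of AgCl = 1.5550 × 143.32 = 222.86 g.

222.9 g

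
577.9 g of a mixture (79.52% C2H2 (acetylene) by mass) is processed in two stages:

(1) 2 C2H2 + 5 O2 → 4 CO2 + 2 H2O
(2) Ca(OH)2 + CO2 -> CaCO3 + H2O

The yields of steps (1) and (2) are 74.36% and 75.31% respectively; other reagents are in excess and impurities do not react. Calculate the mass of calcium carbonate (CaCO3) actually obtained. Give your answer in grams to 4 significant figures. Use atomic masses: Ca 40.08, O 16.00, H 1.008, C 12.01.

Pure C2H2 = 577.9 × 0.7952 = 459.55 g.
M(C2H2) = 2(12.01) + 2(1.008) = 26.036 g/mol.
M(CaCO3) = 40.08 + 12.01 + 3(16.00) = 100.09 g/mol.
n(C2H2) = 459.55 / 26.036 = 17.650 mol.
Step 1 (C2H2:CO2 = 2:4): theoretical n(CO2) = 35.301 mol; at 74.36% yield, n(CO2) = 26.250 mol.
Step 2 (CO2:CaCO3 = 1:1): theoretical n(CaCO3) = 26.250 mol, so theoretical mass = 26.250 × 100.09 = 2627.3 g.
At 75.31% yield, actual mass of CaCO3 = 2627.3 × 0.7531 = 1978.6 g.

1979 g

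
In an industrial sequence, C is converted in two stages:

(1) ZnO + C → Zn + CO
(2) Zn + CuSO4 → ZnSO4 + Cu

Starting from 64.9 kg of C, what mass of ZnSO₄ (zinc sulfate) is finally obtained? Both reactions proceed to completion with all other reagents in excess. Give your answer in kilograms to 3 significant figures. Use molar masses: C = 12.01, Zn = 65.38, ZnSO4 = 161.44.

64.9 kg = 64900 g.
n(C) = 64900 / 12.01 = 5404 mol.
Step 1 gives a 1:1 ratio of C to Zn, so n(Zn) = 5404 mol.
In step 2 the Zn:ZnSO4 ratio is 1:1, so n(ZnSO4) = 5404 mol.
Mass of ZnSO4 = 5404 × 161.44 = 872400 g = 872 kg.

872 kg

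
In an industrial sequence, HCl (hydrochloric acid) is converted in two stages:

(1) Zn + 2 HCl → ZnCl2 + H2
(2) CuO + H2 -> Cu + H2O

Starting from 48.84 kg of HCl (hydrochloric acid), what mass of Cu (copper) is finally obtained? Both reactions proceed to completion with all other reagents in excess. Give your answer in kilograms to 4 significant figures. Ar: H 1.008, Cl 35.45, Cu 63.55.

M(HCl) = 1.008 + 35.45 = 36.458 g/mol.
M(Cu) = 63.55 g/mol.
48.84 kg = 48840 g.
n(HCl) = 48840 / 36.458 = 1339.6 mol.
Step 1 gives a 2:1 ratio of HCl to H2, so n(H2) = 669.81 mol.
In step 2 the H2:Cu ratio is 1:1, so n(Cu) = 669.81 mol.
Mass of Cu = 669.81 × 63.55 = 42567 g = 42.57 kg.

42.57 kg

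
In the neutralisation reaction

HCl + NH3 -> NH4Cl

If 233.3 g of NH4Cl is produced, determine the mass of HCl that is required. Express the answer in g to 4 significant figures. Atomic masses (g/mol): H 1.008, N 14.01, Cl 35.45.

M(NH4Cl) = 14.01 + 4(1.008) + 35.45 = 53.492 g/mol.
M(HCl) = 1.008 + 35.45 = 36.458 g/mol.
n(NH4Cl) = 233.30 g / 53.492 g/mol = 4.3614 mol.
From the equation the NH4Cl:HCl mole ratio is 1:1, so n(HCl) = 4.3614 × 1/1 = 4.3614 mol.
Mass of HCl = 4.3614 mol × 36.458 g/mol = 159.01 g.

159.0 g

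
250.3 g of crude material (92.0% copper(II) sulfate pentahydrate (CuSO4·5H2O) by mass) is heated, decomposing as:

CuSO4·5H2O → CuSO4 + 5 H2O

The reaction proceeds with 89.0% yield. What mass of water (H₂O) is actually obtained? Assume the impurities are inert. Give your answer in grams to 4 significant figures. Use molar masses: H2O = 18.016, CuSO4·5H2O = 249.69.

Pure CuSO4·5H2O available = 250.3 g × 0.920 = 230.28 g.
n(CuSO4·5H2O) = 230.28 g / 249.69 g/mol = 0.92225 mol.
From the equation the CuSO4·5H2O:H2O mole ratio is 1:5, so n(H2O) = 0.92225 × 5/1 = 4.6112 mol.
Mass of H2O = 4.6112 mol × 18.016 g/mol = 83.076 g.
Actual mass collected = 83.076 g × 0.890 = 73.938 g.

73.94 g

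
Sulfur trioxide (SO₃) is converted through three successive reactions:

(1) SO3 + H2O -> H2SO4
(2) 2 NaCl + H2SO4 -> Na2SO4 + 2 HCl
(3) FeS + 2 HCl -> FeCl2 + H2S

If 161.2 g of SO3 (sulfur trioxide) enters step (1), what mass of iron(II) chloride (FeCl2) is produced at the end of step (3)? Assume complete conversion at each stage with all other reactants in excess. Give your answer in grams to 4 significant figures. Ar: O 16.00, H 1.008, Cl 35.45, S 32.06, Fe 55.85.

255.2 g

M(SO3) = 32.06 + 3(16.00) = 80.06 g/mol.
M(FeCl2) = 55.85 + 2(35.45) = 126.75 g/mol.
n(SO3) = 161.2 / 80.06 = 2.0135 mol.
Reaction (1): SO3→H2SO4 ratio 1:1 ⇒ n(H2SO4) = 2.0135 mol.
Reaction (2): H2SO4→HCl ratio 1:2 ⇒ n(HCl) = 4.0270 mol.
Reaction (3): HCl→FeCl2 ratio 2:1 ⇒ n(FeCl2) = 2.0135 mol.
Mass of FeCl2 = 2.0135 × 126.75 = 255.21 g.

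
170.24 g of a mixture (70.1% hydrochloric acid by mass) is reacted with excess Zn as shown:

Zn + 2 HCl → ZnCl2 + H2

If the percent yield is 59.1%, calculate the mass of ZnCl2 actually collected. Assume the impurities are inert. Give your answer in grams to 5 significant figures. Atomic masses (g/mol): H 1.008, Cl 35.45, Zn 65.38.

Pure HCl available = 170.24 g × 0.701 = 119.338 g.
M(HCl) = 1.008 + 35.45 = 36.458 g/mol.
M(ZnCl2) = 65.38 + 2(35.45) = 136.28 g/mol.
n(HCl) = 119.338 g / 36.458 g/mol = 3.27331 mol.
From the equation the HCl:ZnCl2 mole ratio is 2:1, so n(ZnCl2) = 3.27331 × 1/2 = 1.63665 mol.
Mass of ZnCl2 = 1.63665 mol × 136.28 g/mol = 223.043 g.
Actual mass collected = 223.043 g × 0.591 = 131.819 g.

131.82 g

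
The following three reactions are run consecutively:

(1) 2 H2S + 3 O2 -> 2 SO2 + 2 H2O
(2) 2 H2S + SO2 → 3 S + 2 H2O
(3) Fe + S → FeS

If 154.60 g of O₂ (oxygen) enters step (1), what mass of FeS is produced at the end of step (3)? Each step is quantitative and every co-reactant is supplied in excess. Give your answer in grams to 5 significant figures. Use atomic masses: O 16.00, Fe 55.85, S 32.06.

M(O2) = 2(16.00) = 32.00 g/mol.
M(FeS) = 55.85 + 32.06 = 87.91 g/mol.
n(O2) = 154.60 / 32.00 = 4.83125 mol.
Reaction (1): O2→SO2 ratio 3:2 ⇒ n(SO2) = 3.22083 mol.
Reaction (2): SO2→S ratio 1:3 ⇒ n(S) = 9.66250 mol.
Reaction (3): S→FeS ratio 1:1 ⇒ n(FeS) = 9.66250 mol.
Mass of FeS = 9.66250 × 87.91 = 849.430 g.

849.43 g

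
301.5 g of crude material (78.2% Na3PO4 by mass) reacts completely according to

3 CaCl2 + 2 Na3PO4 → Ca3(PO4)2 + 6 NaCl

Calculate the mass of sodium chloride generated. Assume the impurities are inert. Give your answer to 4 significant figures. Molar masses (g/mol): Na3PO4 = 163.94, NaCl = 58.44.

252.1 g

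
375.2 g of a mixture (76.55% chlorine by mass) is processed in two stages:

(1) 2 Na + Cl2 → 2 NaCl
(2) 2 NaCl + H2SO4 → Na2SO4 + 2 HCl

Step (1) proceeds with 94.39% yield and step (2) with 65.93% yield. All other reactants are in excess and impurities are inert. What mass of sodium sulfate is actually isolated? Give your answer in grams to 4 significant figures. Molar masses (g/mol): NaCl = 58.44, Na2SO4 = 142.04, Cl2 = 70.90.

358.1 g

Pure Cl2 = 375.2 × 0.7655 = 287.22 g.
n(Cl2) = 287.22 / 70.90 = 4.0510 mol.
Step 1 (Cl2:NaCl = 1:2): theoretical n(NaCl) = 8.1020 mol; at 94.39% yield, n(NaCl) = 7.6475 mol.
Step 2 (NaCl:Na2SO4 = 2:1): theoretical n(Na2SO4) = 3.8237 mol, so theoretical mass = 3.8237 × 142.04 = 543.12 g.
At 65.93% yield, actual mass of Na2SO4 = 543.12 × 0.6593 = 358.08 g.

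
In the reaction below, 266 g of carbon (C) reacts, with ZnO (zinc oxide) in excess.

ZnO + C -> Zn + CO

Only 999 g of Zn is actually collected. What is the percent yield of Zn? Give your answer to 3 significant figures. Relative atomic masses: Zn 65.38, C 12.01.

M(C) = 12.01 g/mol.
M(Zn) = 65.38 g/mol.
n(C) = 266.0 g / 12.01 g/mol = 22.15 mol.
From the equation the C:Zn mole ratio is 1:1, so n(Zn) = 22.15 × 1/1 = 22.15 mol.
Mass of Zn = 22.15 mol × 65.38 g/mol = 1448 g.
This is the theoretical yield. Percent yield = 999 g / 1448 g × 100% = 68.99%.

69.0 %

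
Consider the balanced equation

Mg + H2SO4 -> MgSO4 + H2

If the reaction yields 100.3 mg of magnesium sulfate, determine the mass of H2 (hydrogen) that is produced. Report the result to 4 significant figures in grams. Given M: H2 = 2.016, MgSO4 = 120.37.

Convert: 100.3 mg = 0.10030 g.
n(MgSO4) = 0.10030 g / 120.37 g/mol = 0.00083326 mol.
From the equation the MgSO4:H2 mole ratio is 1:1, so n(H2) = 0.00083326 × 1/1 = 0.00083326 mol.
Mass of H2 = 0.00083326 mol × 2.016 g/mol = 0.0016799 g.

0.001680 g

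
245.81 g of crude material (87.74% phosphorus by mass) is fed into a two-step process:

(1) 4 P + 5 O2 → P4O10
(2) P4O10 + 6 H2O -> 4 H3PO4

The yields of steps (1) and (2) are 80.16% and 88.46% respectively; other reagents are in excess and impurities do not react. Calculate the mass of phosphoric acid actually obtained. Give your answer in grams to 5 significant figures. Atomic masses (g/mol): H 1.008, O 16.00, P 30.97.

Pure P = 245.81 × 0.8774 = 215.674 g.
M(P) = 30.97 g/mol.
M(H3PO4) = 3(1.008) + 30.97 + 4(16.00) = 97.994 g/mol.
n(P) = 215.674 / 30.97 = 6.96396 mol.
Step 1 (P:P4O10 = 4:1): theoretical n(P4O10) = 1.74099 mol; at 80.16% yield, n(P4O10) = 1.39558 mol.
Step 2 (P4O10:H3PO4 = 1:4): theoretical n(H3PO4) = 5.58231 mol, so theoretical mass = 5.58231 × 97.994 = 547.033 g.
At 88.46% yield, actual mass of H3PO4 = 547.033 × 0.8846 = 483.905 g.

483.90 g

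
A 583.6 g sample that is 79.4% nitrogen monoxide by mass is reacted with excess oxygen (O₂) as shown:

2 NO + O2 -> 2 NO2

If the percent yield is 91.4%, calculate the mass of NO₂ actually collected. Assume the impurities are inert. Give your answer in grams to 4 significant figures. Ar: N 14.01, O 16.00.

Pure NO available = 583.6 g × 0.794 = 463.38 g.
M(NO) = 14.01 + 16.00 = 30.01 g/mol.
M(NO2) = 14.01 + 2(16.00) = 46.01 g/mol.
n(NO) = 463.38 g / 30.01 g/mol = 15.441 mol.
From the equation the NO:NO2 mole ratio is 2:2, so n(NO2) = 15.441 × 2/2 = 15.441 mol.
Mass of NO2 = 15.441 mol × 46.01 g/mol = 710.43 g.
Actual mass collected = 710.43 g × 0.914 = 649.33 g.

649.3 g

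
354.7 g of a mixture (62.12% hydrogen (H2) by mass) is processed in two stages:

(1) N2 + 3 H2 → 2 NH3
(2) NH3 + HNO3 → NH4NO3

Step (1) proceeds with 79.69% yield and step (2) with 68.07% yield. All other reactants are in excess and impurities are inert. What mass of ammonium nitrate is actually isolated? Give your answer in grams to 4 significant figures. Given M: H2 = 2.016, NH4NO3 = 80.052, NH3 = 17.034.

Pure H2 = 354.7 × 0.6212 = 220.34 g.
n(H2) = 220.34 / 2.016 = 109.30 mol.
Step 1 (H2:NH3 = 3:2): theoretical n(NH3) = 72.864 mol; at 79.69% yield, n(NH3) = 58.065 mol.
Step 2 (NH3:NH4NO3 = 1:1): theoretical n(NH4NO3) = 58.065 mol, so theoretical mass = 58.065 × 80.052 = 4648.2 g.
At 68.07% yield, actual mass of NH4NO3 = 4648.2 × 0.6807 = 3164.0 g.

3164 g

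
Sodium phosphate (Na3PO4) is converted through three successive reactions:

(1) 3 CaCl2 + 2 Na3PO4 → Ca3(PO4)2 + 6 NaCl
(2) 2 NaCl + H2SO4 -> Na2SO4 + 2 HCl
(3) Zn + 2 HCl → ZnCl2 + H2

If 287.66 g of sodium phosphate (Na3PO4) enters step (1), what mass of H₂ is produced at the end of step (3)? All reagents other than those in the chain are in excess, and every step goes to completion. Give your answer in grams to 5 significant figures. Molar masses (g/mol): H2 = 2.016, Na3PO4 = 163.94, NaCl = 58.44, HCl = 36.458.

n(Na3PO4) = 287.66 / 163.94 = 1.75467 mol.
Reaction (1): Na3PO4→NaCl ratio 2:6 ⇒ n(NaCl) = 5.26400 mol.
Reaction (2): NaCl→HCl ratio 2:2 ⇒ n(HCl) = 5.26400 mol.
Reaction (3): HCl→H2 ratio 2:1 ⇒ n(H2) = 2.63200 mol.
Mass of H2 = 2.63200 × 2.016 = 5.30611 g.

5.3061 g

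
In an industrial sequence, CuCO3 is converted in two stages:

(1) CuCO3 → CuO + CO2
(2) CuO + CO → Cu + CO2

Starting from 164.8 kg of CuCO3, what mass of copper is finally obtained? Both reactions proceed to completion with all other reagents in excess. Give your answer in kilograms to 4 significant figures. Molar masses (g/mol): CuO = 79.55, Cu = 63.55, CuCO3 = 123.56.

164.8 kg = 164800 g.
n(CuCO3) = 164800 / 123.56 = 1333.8 mol.
Step 1 gives a 1:1 ratio of CuCO3 to CuO, so n(CuO) = 1333.8 mol.
In step 2 the CuO:Cu ratio is 1:1, so n(Cu) = 1333.8 mol.
Mass of Cu = 1333.8 × 63.55 = 84761 g = 84.76 kg.

84.76 kg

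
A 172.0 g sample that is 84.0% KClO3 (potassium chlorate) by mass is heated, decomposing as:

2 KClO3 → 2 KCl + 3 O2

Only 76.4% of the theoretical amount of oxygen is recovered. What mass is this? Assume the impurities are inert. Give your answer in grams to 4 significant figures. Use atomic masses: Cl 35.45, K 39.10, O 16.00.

43.23 g

Pure KClO3 available = 172.0 g × 0.840 = 144.48 g.
M(KClO3) = 39.10 + 35.45 + 3(16.00) = 122.55 g/mol.
M(O2) = 2(16.00) = 32.00 g/mol.
n(KClO3) = 144.48 g / 122.55 g/mol = 1.1789 mol.
From the equation the KClO3:O2 mole ratio is 2:3, so n(O2) = 1.1789 × 3/2 = 1.7684 mol.
Mass of O2 = 1.7684 mol × 32.00 g/mol = 56.589 g.
Actual mass collected = 56.589 g × 0.764 = 43.234 g.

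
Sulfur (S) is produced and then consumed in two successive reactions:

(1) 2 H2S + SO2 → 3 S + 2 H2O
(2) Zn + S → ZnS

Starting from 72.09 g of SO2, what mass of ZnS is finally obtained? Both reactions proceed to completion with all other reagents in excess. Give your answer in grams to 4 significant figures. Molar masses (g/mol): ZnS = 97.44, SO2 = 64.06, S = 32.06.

329.0 g

n(SO2) = 72.090 / 64.06 = 1.1254 mol.
Step 1 gives a 1:3 ratio of SO2 to S, so n(S) = 3.3761 mol.
In step 2 the S:ZnS ratio is 1:1, so n(ZnS) = 3.3761 mol.
Mass of ZnS = 3.3761 × 97.44 = 328.96 g.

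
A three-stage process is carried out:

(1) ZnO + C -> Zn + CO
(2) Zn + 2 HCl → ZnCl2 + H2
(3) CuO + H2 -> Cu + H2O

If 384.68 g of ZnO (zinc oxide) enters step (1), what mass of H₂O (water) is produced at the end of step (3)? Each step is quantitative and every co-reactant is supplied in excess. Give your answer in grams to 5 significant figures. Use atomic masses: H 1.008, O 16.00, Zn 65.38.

M(ZnO) = 65.38 + 16.00 = 81.38 g/mol.
M(H2O) = 2(1.008) + 16.00 = 18.016 g/mol.
n(ZnO) = 384.68 / 81.38 = 4.72696 mol.
Reaction (1): ZnO→Zn ratio 1:1 ⇒ n(Zn) = 4.72696 mol.
Reaction (2): Zn→H2 ratio 1:1 ⇒ n(H2) = 4.72696 mol.
Reaction (3): H2→H2O ratio 1:1 ⇒ n(H2O) = 4.72696 mol.
Mass of H2O = 4.72696 × 18.016 = 85.1609 g.

85.161 g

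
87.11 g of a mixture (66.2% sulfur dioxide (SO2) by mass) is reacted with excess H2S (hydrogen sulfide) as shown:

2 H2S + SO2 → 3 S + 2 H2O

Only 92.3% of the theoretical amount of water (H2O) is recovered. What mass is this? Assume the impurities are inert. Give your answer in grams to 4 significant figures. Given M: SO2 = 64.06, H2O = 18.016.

Pure SO2 available = 87.11 g × 0.662 = 57.667 g.
n(SO2) = 57.667 g / 64.06 g/mol = 0.90020 mol.
From the equation the SO2:H2O mole ratio is 1:2, so n(H2O) = 0.90020 × 2/1 = 1.8004 mol.
Mass of H2O = 1.8004 mol × 18.016 g/mol = 32.436 g.
Actual mass collected = 32.436 g × 0.923 = 29.938 g.

29.94 g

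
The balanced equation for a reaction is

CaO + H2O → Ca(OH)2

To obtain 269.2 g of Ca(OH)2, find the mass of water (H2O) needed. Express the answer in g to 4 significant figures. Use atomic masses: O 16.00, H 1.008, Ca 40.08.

65.45 g

M(Ca(OH)2) = 40.08 + 2(16.00) + 2(1.008) = 74.096 g/mol.
M(H2O) = 2(1.008) + 16.00 = 18.016 g/mol.
n(Ca(OH)2) = 269.20 g / 74.096 g/mol = 3.6331 mol.
From the equation the Ca(OH)2:H2O mole ratio is 1:1, so n(H2O) = 3.6331 × 1/1 = 3.6331 mol.
Mass of H2O = 3.6331 mol × 18.016 g/mol = 65.454 g.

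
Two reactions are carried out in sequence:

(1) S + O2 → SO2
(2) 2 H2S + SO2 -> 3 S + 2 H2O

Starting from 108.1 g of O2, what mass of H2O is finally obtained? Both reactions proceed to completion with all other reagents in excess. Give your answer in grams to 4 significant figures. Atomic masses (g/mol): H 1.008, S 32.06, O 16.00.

M(O2) = 2(16.00) = 32.00 g/mol.
M(H2O) = 2(1.008) + 16.00 = 18.016 g/mol.
n(O2) = 108.10 / 32.00 = 3.3781 mol.
Step 1 gives a 1:1 ratio of O2 to SO2, so n(SO2) = 3.3781 mol.
In step 2 the SO2:H2O ratio is 1:2, so n(H2O) = 6.7562 mol.
Mass of H2O = 6.7562 × 18.016 = 121.72 g.

121.7 g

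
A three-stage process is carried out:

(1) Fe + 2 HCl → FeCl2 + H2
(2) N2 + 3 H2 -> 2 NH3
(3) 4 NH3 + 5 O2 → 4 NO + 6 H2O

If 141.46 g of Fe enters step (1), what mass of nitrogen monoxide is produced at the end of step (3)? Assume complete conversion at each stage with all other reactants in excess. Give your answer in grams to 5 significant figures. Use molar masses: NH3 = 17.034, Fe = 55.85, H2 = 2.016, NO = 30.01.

n(Fe) = 141.46 / 55.85 = 2.53286 mol.
Reaction (1): Fe→H2 ratio 1:1 ⇒ n(H2) = 2.53286 mol.
Reaction (2): H2→NH3 ratio 3:2 ⇒ n(NH3) = 1.68857 mol.
Reaction (3): NH3→NO ratio 4:4 ⇒ n(NO) = 1.68857 mol.
Mass of NO = 1.68857 × 30.01 = 50.6740 g.

50.674 g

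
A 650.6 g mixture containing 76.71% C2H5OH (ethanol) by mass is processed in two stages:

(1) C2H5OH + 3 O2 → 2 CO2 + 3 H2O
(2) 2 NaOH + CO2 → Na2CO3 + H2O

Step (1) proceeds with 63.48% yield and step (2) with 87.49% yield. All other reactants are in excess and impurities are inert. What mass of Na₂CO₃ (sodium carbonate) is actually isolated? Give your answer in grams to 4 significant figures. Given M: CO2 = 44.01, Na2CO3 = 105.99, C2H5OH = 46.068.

Pure C2H5OH = 650.6 × 0.7671 = 499.08 g.
n(C2H5OH) = 499.08 / 46.068 = 10.833 mol.
Step 1 (C2H5OH:CO2 = 1:2): theoretical n(CO2) = 21.667 mol; at 63.48% yield, n(CO2) = 13.754 mol.
Step 2 (CO2:Na2CO3 = 1:1): theoretical n(Na2CO3) = 13.754 mol, so theoretical mass = 13.754 × 105.99 = 1457.8 g.
At 87.49% yield, actual mass of Na2CO3 = 1457.8 × 0.8749 = 1275.4 g.

1275 g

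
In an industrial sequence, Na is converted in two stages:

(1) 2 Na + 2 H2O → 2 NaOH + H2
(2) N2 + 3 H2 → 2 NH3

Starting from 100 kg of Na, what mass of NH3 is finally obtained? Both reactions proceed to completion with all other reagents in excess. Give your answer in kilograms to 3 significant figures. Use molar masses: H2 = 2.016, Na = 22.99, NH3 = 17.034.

24.7 kg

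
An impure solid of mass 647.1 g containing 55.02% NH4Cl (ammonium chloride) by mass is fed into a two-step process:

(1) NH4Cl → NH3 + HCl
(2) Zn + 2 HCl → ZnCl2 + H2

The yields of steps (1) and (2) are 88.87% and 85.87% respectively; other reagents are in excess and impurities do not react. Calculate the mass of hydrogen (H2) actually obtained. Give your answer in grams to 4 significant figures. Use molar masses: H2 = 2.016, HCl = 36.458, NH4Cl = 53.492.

5.120 g

Pure NH4Cl = 647.1 × 0.5502 = 356.03 g.
n(NH4Cl) = 356.03 / 53.492 = 6.6558 mol.
Step 1 (NH4Cl:HCl = 1:1): theoretical n(HCl) = 6.6558 mol; at 88.87% yield, n(HCl) = 5.9150 mol.
Step 2 (HCl:H2 = 2:1): theoretical n(H2) = 2.9575 mol, so theoretical mass = 2.9575 × 2.016 = 5.9624 g.
At 85.87% yield, actual mass of H2 = 5.9624 × 0.8587 = 5.1199 g.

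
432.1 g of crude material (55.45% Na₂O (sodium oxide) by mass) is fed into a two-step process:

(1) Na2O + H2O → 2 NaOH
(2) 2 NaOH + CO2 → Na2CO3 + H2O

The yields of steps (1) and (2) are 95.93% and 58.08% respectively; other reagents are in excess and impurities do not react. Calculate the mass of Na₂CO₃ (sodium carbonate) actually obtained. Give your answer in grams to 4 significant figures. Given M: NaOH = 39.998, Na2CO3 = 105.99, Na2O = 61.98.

Pure Na2O = 432.1 × 0.5545 = 239.60 g.
n(Na2O) = 239.60 / 61.98 = 3.8658 mol.
Step 1 (Na2O:NaOH = 1:2): theoretical n(NaOH) = 7.7315 mol; at 95.93% yield, n(NaOH) = 7.4168 mol.
Step 2 (NaOH:Na2CO3 = 2:1): theoretical n(Na2CO3) = 3.7084 mol, so theoretical mass = 3.7084 × 105.99 = 393.06 g.
At 58.08% yield, actual mass of Na2CO3 = 393.06 × 0.5808 = 228.29 g.

228.3 g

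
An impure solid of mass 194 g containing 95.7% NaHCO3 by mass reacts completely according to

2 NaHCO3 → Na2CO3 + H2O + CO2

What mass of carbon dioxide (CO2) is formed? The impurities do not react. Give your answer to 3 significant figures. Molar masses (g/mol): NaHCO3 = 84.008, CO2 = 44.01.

48.6 g

Mass of pure NaHCO3 = 194 g × 0.957 = 185.7 g.
n(NaHCO3) = 185.7 g / 84.008 g/mol = 2.210 mol.
From the equation the NaHCO3:CO2 mole ratio is 2:1, so n(CO2) = 2.210 × 1/2 = 1.105 mol.
Mass of CO2 = 1.105 mol × 44.01 g/mol = 48.63 g.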